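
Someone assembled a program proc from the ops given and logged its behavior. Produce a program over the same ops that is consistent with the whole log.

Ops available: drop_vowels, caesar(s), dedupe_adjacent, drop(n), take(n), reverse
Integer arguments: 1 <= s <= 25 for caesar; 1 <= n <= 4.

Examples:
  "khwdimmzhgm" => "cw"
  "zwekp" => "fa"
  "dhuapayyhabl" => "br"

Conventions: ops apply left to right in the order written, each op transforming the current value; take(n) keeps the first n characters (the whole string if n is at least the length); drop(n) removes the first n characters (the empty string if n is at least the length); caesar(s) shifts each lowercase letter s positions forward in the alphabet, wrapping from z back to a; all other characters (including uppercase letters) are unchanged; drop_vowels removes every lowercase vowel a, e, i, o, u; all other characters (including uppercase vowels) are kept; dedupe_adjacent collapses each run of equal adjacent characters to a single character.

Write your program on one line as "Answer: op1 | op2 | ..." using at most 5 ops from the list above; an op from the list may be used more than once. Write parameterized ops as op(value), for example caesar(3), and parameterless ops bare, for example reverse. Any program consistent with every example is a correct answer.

reverse | caesar(4) | take(2) | caesar(12)

Check, running the answer program on each example:
  "khwdimmzhgm" -> "mghzmmidwhk" -> "qkldqqmhalo" -> "qk" -> "cw"
  "zwekp" -> "pkewz" -> "toiad" -> "to" -> "fa"
  "dhuapayyhabl" -> "lbahyyapauhd" -> "pfelcceteylh" -> "pf" -> "br"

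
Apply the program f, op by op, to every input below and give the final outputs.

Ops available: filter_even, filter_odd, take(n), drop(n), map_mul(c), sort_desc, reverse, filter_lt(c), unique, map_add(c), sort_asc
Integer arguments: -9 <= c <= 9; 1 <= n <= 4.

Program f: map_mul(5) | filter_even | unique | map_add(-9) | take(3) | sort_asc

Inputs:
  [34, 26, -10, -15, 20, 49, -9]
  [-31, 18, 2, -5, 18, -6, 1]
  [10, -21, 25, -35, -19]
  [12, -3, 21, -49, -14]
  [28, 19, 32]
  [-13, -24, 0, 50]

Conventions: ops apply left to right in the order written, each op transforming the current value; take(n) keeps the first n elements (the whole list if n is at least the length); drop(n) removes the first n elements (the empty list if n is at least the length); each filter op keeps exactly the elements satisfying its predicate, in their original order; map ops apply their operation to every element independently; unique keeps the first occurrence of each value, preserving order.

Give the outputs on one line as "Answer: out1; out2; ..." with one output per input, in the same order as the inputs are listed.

[-59, 121, 161]; [-39, 1, 81]; [41]; [-79, 51]; [131, 151]; [-129, -9, 241]

Execution, op by op:
  [34, 26, -10, -15, 20, 49, -9] -> [170, 130, -50, -75, 100, 245, -45] -> [170, 130, -50, 100] -> [170, 130, -50, 100] -> [161, 121, -59, 91] -> [161, 121, -59] -> [-59, 121, 161]
  [-31, 18, 2, -5, 18, -6, 1] -> [-155, 90, 10, -25, 90, -30, 5] -> [90, 10, 90, -30] -> [90, 10, -30] -> [81, 1, -39] -> [81, 1, -39] -> [-39, 1, 81]
  [10, -21, 25, -35, -19] -> [50, -105, 125, -175, -95] -> [50] -> [50] -> [41] -> [41] -> [41]
  [12, -3, 21, -49, -14] -> [60, -15, 105, -245, -70] -> [60, -70] -> [60, -70] -> [51, -79] -> [51, -79] -> [-79, 51]
  [28, 19, 32] -> [140, 95, 160] -> [140, 160] -> [140, 160] -> [131, 151] -> [131, 151] -> [131, 151]
  [-13, -24, 0, 50] -> [-65, -120, 0, 250] -> [-120, 0, 250] -> [-120, 0, 250] -> [-129, -9, 241] -> [-129, -9, 241] -> [-129, -9, 241]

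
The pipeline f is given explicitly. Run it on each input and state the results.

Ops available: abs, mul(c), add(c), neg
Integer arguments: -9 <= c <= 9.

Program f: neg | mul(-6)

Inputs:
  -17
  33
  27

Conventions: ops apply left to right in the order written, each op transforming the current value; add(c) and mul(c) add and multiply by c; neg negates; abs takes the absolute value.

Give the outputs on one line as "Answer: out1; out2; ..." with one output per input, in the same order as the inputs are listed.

Execution, op by op:
  -17 -> 17 -> -102
  33 -> -33 -> 198
  27 -> -27 -> 162

-102; 198; 162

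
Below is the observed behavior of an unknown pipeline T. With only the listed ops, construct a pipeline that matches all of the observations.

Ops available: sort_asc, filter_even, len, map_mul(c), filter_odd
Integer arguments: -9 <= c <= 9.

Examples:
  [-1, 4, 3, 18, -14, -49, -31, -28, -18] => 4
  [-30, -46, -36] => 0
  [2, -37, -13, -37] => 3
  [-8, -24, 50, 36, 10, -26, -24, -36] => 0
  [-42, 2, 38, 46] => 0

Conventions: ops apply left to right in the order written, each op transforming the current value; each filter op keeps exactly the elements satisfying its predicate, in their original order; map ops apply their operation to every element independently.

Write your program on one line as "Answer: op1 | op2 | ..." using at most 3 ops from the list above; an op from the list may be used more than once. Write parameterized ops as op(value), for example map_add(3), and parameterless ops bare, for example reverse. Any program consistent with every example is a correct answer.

filter_odd | map_mul(6) | len

Check, running the answer program on each example:
  [-1, 4, 3, 18, -14, -49, -31, -28, -18] -> [-1, 3, -49, -31] -> [-6, 18, -294, -186] -> 4
  [-30, -46, -36] -> [] -> [] -> 0
  [2, -37, -13, -37] -> [-37, -13, -37] -> [-222, -78, -222] -> 3
  [-8, -24, 50, 36, 10, -26, -24, -36] -> [] -> [] -> 0
  [-42, 2, 38, 46] -> [] -> [] -> 0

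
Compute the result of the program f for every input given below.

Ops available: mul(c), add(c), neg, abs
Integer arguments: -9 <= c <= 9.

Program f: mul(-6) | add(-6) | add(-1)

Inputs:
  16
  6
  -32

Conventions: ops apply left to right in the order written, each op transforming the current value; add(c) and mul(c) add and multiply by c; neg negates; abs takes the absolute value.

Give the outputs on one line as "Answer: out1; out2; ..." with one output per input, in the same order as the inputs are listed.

Execution, op by op:
  16 -> -96 -> -102 -> -103
  6 -> -36 -> -42 -> -43
  -32 -> 192 -> 186 -> 185

-103; -43; 185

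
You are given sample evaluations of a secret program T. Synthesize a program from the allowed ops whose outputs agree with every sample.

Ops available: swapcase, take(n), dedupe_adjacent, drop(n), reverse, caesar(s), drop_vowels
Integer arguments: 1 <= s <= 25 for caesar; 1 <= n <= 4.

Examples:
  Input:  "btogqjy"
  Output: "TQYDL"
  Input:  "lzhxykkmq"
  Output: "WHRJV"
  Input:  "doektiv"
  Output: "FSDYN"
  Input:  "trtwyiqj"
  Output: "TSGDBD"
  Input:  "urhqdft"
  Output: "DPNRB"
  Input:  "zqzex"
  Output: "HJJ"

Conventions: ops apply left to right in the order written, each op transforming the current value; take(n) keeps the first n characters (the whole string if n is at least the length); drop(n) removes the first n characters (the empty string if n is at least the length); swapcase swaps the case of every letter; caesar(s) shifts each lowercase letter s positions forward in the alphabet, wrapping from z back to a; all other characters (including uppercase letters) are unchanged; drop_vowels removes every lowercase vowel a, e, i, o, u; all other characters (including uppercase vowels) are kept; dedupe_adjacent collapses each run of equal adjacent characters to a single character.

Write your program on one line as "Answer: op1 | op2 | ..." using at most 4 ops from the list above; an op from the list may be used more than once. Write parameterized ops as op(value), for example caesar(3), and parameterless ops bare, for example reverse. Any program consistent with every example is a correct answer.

caesar(10) | drop_vowels | reverse | swapcase

Check, running the answer program on each example:
  "btogqjy" -> "ldyqati" -> "ldyqt" -> "tqydl" -> "TQYDL"
  "lzhxykkmq" -> "vjrhiuuwa" -> "vjrhw" -> "whrjv" -> "WHRJV"
  "doektiv" -> "nyoudsf" -> "nydsf" -> "fsdyn" -> "FSDYN"
  "trtwyiqj" -> "dbdgisat" -> "dbdgst" -> "tsgdbd" -> "TSGDBD"
  "urhqdft" -> "ebranpd" -> "brnpd" -> "dpnrb" -> "DPNRB"
  "zqzex" -> "jajoh" -> "jjh" -> "hjj" -> "HJJ"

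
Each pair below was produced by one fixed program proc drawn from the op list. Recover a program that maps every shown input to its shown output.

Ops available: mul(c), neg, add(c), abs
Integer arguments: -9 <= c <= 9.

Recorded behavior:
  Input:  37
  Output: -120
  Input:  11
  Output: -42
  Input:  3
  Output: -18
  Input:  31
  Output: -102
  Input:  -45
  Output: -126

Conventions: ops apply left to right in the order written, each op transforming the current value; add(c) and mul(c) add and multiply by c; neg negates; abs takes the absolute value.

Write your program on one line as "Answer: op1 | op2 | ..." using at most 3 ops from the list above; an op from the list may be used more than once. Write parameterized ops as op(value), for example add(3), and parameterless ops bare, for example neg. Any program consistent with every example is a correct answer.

add(3) | abs | mul(-3)

Check, running the answer program on each example:
  37 -> 40 -> 40 -> -120
  11 -> 14 -> 14 -> -42
  3 -> 6 -> 6 -> -18
  31 -> 34 -> 34 -> -102
  -45 -> -42 -> 42 -> -126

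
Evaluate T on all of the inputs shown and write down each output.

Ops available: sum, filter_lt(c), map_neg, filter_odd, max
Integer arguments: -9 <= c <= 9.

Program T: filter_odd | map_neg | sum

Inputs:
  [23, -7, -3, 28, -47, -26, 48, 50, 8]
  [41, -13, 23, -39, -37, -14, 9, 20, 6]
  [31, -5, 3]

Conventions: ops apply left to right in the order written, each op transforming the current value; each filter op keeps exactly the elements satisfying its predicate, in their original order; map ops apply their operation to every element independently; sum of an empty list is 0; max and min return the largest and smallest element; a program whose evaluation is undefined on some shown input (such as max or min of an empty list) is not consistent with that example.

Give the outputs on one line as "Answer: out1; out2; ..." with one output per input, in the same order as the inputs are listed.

34; 16; -29

Execution, op by op:
  [23, -7, -3, 28, -47, -26, 48, 50, 8] -> [23, -7, -3, -47] -> [-23, 7, 3, 47] -> 34
  [41, -13, 23, -39, -37, -14, 9, 20, 6] -> [41, -13, 23, -39, -37, 9] -> [-41, 13, -23, 39, 37, -9] -> 16
  [31, -5, 3] -> [31, -5, 3] -> [-31, 5, -3] -> -29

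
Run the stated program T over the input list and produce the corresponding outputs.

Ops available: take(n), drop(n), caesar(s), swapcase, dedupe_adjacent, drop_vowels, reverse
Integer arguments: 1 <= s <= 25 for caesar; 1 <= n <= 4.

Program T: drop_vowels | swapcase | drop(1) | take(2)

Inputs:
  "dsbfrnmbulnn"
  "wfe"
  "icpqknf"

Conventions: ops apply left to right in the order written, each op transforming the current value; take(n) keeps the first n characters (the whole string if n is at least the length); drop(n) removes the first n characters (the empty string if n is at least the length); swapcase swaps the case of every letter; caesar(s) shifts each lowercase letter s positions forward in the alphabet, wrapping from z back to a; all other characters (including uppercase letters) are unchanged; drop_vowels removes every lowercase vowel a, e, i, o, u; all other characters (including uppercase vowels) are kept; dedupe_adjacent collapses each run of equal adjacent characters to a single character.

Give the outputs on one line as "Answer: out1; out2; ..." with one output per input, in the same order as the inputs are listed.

Execution, op by op:
  "dsbfrnmbulnn" -> "dsbfrnmblnn" -> "DSBFRNMBLNN" -> "SBFRNMBLNN" -> "SB"
  "wfe" -> "wf" -> "WF" -> "F" -> "F"
  "icpqknf" -> "cpqknf" -> "CPQKNF" -> "PQKNF" -> "PQ"

"SB"; "F"; "PQ"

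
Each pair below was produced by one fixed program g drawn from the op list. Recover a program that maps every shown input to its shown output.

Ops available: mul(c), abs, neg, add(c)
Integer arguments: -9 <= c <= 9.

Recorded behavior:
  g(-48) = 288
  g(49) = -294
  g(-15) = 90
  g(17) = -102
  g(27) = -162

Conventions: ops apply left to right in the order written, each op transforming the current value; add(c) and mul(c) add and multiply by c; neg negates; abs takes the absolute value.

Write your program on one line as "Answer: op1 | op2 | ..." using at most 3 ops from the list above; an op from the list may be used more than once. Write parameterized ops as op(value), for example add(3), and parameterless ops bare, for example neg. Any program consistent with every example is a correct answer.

mul(6) | neg

Check, running the answer program on each example:
  -48 -> -288 -> 288
  49 -> 294 -> -294
  -15 -> -90 -> 90
  17 -> 102 -> -102
  27 -> 162 -> -162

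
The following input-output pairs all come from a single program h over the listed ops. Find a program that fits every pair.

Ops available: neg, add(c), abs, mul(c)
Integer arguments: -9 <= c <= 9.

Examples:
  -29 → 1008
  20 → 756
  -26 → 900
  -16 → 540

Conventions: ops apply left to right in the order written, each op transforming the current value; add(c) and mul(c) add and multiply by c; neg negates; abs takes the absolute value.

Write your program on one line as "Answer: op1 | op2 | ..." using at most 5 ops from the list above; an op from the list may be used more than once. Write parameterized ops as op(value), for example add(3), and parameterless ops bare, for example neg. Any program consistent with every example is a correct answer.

add(1) | mul(-9) | abs | mul(-4) | abs

Check, running the answer program on each example:
  -29 -> -28 -> 252 -> 252 -> -1008 -> 1008
  20 -> 21 -> -189 -> 189 -> -756 -> 756
  -26 -> -25 -> 225 -> 225 -> -900 -> 900
  -16 -> -15 -> 135 -> 135 -> -540 -> 540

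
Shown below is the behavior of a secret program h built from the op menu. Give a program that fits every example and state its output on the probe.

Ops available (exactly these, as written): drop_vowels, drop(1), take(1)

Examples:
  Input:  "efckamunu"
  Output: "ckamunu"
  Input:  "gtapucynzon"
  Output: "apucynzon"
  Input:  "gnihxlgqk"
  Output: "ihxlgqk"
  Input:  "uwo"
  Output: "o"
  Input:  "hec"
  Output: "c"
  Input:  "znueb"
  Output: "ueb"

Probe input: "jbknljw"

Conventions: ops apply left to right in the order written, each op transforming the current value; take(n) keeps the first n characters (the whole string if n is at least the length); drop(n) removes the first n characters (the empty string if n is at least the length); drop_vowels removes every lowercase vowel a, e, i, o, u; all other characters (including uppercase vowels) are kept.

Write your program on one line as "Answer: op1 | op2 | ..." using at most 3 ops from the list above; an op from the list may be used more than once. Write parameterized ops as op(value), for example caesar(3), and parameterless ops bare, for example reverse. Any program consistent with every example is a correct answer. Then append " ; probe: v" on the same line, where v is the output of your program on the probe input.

drop(1) | drop(1) ; probe: "knljw"

Check, running the answer program on each example:
  "efckamunu" -> "fckamunu" -> "ckamunu"
  "gtapucynzon" -> "tapucynzon" -> "apucynzon"
  "gnihxlgqk" -> "nihxlgqk" -> "ihxlgqk"
  "uwo" -> "wo" -> "o"
  "hec" -> "ec" -> "c"
  "znueb" -> "nueb" -> "ueb"
  probe: "jbknljw" -> "bknljw" -> "knljw"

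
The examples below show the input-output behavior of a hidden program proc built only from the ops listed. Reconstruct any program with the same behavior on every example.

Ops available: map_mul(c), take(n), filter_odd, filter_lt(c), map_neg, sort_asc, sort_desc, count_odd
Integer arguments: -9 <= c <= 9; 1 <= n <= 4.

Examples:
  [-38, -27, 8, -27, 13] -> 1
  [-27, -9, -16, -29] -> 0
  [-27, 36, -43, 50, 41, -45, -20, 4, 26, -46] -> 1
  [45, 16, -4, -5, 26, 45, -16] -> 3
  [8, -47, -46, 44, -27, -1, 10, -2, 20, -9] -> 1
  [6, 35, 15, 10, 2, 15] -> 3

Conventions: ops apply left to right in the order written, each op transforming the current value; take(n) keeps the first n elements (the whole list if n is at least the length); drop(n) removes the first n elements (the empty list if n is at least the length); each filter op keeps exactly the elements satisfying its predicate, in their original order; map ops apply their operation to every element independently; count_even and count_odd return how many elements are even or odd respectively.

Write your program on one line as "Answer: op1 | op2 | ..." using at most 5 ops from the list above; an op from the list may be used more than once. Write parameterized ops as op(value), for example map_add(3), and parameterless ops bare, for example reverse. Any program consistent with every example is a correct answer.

map_neg | filter_lt(6) | filter_odd | count_odd

Check, running the answer program on each example:
  [-38, -27, 8, -27, 13] -> [38, 27, -8, 27, -13] -> [-8, -13] -> [-13] -> 1
  [-27, -9, -16, -29] -> [27, 9, 16, 29] -> [] -> [] -> 0
  [-27, 36, -43, 50, 41, -45, -20, 4, 26, -46] -> [27, -36, 43, -50, -41, 45, 20, -4, -26, 46] -> [-36, -50, -41, -4, -26] -> [-41] -> 1
  [45, 16, -4, -5, 26, 45, -16] -> [-45, -16, 4, 5, -26, -45, 16] -> [-45, -16, 4, 5, -26, -45] -> [-45, 5, -45] -> 3
  [8, -47, -46, 44, -27, -1, 10, -2, 20, -9] -> [-8, 47, 46, -44, 27, 1, -10, 2, -20, 9] -> [-8, -44, 1, -10, 2, -20] -> [1] -> 1
  [6, 35, 15, 10, 2, 15] -> [-6, -35, -15, -10, -2, -15] -> [-6, -35, -15, -10, -2, -15] -> [-35, -15, -15] -> 3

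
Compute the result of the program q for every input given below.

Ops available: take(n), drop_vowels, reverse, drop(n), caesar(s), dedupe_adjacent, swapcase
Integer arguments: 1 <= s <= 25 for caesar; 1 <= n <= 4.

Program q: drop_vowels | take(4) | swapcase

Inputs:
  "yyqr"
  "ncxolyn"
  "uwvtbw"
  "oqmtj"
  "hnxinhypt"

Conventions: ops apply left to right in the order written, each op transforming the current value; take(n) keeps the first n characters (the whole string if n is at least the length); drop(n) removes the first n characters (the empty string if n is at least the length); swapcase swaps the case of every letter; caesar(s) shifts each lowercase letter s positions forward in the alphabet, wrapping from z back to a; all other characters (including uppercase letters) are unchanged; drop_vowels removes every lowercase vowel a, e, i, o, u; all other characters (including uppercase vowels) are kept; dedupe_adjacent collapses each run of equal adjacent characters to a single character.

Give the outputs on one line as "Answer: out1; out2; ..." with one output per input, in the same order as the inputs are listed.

"YYQR"; "NCXL"; "WVTB"; "QMTJ"; "HNXN"

Execution, op by op:
  "yyqr" -> "yyqr" -> "yyqr" -> "YYQR"
  "ncxolyn" -> "ncxlyn" -> "ncxl" -> "NCXL"
  "uwvtbw" -> "wvtbw" -> "wvtb" -> "WVTB"
  "oqmtj" -> "qmtj" -> "qmtj" -> "QMTJ"
  "hnxinhypt" -> "hnxnhypt" -> "hnxn" -> "HNXN"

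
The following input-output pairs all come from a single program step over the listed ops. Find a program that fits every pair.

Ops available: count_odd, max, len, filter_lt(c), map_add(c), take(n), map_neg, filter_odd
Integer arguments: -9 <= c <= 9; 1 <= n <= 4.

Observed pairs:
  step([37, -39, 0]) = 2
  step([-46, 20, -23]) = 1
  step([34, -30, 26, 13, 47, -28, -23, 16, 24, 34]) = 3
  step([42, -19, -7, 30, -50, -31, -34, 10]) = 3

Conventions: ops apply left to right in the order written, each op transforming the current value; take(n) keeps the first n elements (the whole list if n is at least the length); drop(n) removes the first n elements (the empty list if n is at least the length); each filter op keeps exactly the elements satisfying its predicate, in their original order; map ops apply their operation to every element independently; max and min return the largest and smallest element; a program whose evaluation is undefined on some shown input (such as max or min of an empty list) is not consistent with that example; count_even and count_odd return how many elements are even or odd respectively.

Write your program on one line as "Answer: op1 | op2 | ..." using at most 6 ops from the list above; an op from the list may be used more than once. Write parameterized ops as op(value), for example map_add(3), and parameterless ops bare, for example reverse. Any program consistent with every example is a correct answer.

map_add(5) | map_add(-4) | map_add(7) | filter_odd | len

Check, running the answer program on each example:
  [37, -39, 0] -> [42, -34, 5] -> [38, -38, 1] -> [45, -31, 8] -> [45, -31] -> 2
  [-46, 20, -23] -> [-41, 25, -18] -> [-45, 21, -22] -> [-38, 28, -15] -> [-15] -> 1
  [34, -30, 26, 13, 47, -28, -23, 16, 24, 34] -> [39, -25, 31, 18, 52, -23, -18, 21, 29, 39] -> [35, -29, 27, 14, 48, -27, -22, 17, 25, 35] -> [42, -22, 34, 21, 55, -20, -15, 24, 32, 42] -> [21, 55, -15] -> 3
  [42, -19, -7, 30, -50, -31, -34, 10] -> [47, -14, -2, 35, -45, -26, -29, 15] -> [43, -18, -6, 31, -49, -30, -33, 11] -> [50, -11, 1, 38, -42, -23, -26, 18] -> [-11, 1, -23] -> 3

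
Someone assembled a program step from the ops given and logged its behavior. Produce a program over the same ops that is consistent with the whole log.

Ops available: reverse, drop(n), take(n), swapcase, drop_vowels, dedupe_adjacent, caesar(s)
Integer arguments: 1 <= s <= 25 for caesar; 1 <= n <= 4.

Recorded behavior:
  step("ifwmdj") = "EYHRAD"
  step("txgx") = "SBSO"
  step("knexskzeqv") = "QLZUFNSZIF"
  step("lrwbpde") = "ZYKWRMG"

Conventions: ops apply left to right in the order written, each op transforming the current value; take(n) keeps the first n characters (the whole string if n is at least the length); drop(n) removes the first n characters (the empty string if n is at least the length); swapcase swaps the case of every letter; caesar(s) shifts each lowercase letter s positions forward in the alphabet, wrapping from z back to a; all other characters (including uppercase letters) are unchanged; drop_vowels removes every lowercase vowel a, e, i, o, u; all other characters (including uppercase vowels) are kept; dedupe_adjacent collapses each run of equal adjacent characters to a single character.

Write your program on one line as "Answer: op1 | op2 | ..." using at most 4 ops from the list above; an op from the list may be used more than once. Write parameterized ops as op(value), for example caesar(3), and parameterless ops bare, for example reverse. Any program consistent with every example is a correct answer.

reverse | caesar(21) | swapcase

Check, running the answer program on each example:
  "ifwmdj" -> "jdmwfi" -> "eyhrad" -> "EYHRAD"
  "txgx" -> "xgxt" -> "sbso" -> "SBSO"
  "knexskzeqv" -> "vqezksxenk" -> "qlzufnszif" -> "QLZUFNSZIF"
  "lrwbpde" -> "edpbwrl" -> "zykwrmg" -> "ZYKWRMG"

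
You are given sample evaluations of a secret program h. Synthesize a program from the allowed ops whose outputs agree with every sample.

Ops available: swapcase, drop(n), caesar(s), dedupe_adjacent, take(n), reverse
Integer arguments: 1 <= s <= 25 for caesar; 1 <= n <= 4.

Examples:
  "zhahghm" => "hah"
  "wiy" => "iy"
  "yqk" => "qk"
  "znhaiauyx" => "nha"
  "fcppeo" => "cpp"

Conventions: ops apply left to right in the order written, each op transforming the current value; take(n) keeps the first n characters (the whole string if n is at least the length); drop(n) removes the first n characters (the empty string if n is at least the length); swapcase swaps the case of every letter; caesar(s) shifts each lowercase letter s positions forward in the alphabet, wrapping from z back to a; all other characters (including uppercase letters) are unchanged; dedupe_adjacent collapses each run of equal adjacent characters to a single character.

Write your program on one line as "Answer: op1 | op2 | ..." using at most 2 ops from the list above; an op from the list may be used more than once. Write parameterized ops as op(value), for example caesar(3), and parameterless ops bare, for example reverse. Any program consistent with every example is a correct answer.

take(4) | drop(1)

Check, running the answer program on each example:
  "zhahghm" -> "zhah" -> "hah"
  "wiy" -> "wiy" -> "iy"
  "yqk" -> "yqk" -> "qk"
  "znhaiauyx" -> "znha" -> "nha"
  "fcppeo" -> "fcpp" -> "cpp"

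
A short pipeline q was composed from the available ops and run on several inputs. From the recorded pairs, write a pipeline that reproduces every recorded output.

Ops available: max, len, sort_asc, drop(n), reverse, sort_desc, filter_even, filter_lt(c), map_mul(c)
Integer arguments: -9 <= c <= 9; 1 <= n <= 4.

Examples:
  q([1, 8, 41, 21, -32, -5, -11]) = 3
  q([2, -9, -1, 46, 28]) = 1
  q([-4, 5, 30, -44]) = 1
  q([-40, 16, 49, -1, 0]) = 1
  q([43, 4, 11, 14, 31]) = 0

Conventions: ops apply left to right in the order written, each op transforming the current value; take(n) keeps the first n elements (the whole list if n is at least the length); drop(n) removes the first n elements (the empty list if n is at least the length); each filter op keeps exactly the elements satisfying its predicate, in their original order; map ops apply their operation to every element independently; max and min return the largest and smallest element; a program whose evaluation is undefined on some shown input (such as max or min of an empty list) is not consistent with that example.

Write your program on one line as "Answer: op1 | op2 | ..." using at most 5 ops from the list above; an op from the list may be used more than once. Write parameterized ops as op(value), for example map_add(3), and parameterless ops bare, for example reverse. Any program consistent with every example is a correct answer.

filter_lt(-4) | sort_asc | reverse | len

Check, running the answer program on each example:
  [1, 8, 41, 21, -32, -5, -11] -> [-32, -5, -11] -> [-32, -11, -5] -> [-5, -11, -32] -> 3
  [2, -9, -1, 46, 28] -> [-9] -> [-9] -> [-9] -> 1
  [-4, 5, 30, -44] -> [-44] -> [-44] -> [-44] -> 1
  [-40, 16, 49, -1, 0] -> [-40] -> [-40] -> [-40] -> 1
  [43, 4, 11, 14, 31] -> [] -> [] -> [] -> 0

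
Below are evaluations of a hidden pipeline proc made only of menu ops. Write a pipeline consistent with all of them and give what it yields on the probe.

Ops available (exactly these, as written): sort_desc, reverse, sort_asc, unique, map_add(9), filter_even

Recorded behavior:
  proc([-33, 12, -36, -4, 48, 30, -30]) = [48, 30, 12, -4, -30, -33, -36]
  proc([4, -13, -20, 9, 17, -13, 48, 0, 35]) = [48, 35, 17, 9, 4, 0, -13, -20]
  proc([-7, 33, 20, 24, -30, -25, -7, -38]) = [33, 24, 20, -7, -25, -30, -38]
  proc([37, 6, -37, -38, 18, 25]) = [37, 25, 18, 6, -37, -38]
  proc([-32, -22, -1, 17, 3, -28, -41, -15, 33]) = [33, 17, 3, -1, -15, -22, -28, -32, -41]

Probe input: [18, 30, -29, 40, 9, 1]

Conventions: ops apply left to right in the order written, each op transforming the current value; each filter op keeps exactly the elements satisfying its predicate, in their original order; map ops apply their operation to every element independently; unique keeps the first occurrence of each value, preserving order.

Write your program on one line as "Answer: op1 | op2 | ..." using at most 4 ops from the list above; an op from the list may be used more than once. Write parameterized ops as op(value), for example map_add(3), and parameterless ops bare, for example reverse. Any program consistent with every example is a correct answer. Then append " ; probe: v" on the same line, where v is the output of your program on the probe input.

reverse | sort_desc | unique ; probe: [40, 30, 18, 9, 1, -29]

Check, running the answer program on each example:
  [-33, 12, -36, -4, 48, 30, -30] -> [-30, 30, 48, -4, -36, 12, -33] -> [48, 30, 12, -4, -30, -33, -36] -> [48, 30, 12, -4, -30, -33, -36]
  [4, -13, -20, 9, 17, -13, 48, 0, 35] -> [35, 0, 48, -13, 17, 9, -20, -13, 4] -> [48, 35, 17, 9, 4, 0, -13, -13, -20] -> [48, 35, 17, 9, 4, 0, -13, -20]
  [-7, 33, 20, 24, -30, -25, -7, -38] -> [-38, -7, -25, -30, 24, 20, 33, -7] -> [33, 24, 20, -7, -7, -25, -30, -38] -> [33, 24, 20, -7, -25, -30, -38]
  [37, 6, -37, -38, 18, 25] -> [25, 18, -38, -37, 6, 37] -> [37, 25, 18, 6, -37, -38] -> [37, 25, 18, 6, -37, -38]
  [-32, -22, -1, 17, 3, -28, -41, -15, 33] -> [33, -15, -41, -28, 3, 17, -1, -22, -32] -> [33, 17, 3, -1, -15, -22, -28, -32, -41] -> [33, 17, 3, -1, -15, -22, -28, -32, -41]
  probe: [18, 30, -29, 40, 9, 1] -> [1, 9, 40, -29, 30, 18] -> [40, 30, 18, 9, 1, -29] -> [40, 30, 18, 9, 1, -29]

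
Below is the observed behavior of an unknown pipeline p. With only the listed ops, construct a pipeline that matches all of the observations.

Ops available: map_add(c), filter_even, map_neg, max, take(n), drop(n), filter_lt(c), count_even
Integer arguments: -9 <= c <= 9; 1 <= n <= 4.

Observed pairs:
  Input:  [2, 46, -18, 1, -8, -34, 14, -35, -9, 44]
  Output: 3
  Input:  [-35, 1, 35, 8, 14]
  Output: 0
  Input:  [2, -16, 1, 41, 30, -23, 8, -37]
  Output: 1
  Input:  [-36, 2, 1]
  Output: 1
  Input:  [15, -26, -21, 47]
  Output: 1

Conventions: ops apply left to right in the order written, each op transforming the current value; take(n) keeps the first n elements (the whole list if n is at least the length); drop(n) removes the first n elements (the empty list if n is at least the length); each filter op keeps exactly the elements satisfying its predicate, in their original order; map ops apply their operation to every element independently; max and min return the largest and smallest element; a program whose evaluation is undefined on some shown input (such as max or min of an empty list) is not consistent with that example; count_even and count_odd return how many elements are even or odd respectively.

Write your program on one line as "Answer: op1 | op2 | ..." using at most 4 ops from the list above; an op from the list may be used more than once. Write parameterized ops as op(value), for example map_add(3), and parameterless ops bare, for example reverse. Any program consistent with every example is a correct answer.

filter_lt(-5) | take(3) | count_even

Check, running the answer program on each example:
  [2, 46, -18, 1, -8, -34, 14, -35, -9, 44] -> [-18, -8, -34, -35, -9] -> [-18, -8, -34] -> 3
  [-35, 1, 35, 8, 14] -> [-35] -> [-35] -> 0
  [2, -16, 1, 41, 30, -23, 8, -37] -> [-16, -23, -37] -> [-16, -23, -37] -> 1
  [-36, 2, 1] -> [-36] -> [-36] -> 1
  [15, -26, -21, 47] -> [-26, -21] -> [-26, -21] -> 1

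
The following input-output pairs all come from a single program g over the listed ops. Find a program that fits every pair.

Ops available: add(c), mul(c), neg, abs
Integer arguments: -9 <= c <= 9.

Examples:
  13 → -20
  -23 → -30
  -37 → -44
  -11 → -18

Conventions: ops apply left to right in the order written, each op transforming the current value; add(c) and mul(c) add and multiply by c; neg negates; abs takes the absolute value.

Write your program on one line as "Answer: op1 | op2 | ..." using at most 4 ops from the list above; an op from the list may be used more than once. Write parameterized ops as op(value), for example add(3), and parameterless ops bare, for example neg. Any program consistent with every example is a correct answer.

neg | abs | neg | add(-7)

Check, running the answer program on each example:
  13 -> -13 -> 13 -> -13 -> -20
  -23 -> 23 -> 23 -> -23 -> -30
  -37 -> 37 -> 37 -> -37 -> -44
  -11 -> 11 -> 11 -> -11 -> -18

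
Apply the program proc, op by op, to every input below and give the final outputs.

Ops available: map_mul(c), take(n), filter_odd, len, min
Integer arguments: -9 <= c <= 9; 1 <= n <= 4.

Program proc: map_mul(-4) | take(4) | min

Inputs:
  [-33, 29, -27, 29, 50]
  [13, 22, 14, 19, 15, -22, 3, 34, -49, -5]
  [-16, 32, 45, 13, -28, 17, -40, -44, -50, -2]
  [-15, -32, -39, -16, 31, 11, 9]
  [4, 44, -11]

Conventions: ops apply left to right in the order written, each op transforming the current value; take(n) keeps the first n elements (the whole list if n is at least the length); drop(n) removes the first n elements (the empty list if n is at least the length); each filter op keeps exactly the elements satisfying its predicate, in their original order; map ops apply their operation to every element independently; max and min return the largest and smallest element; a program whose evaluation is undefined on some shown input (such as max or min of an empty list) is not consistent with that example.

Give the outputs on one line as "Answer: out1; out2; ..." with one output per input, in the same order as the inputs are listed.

Execution, op by op:
  [-33, 29, -27, 29, 50] -> [132, -116, 108, -116, -200] -> [132, -116, 108, -116] -> -116
  [13, 22, 14, 19, 15, -22, 3, 34, -49, -5] -> [-52, -88, -56, -76, -60, 88, -12, -136, 196, 20] -> [-52, -88, -56, -76] -> -88
  [-16, 32, 45, 13, -28, 17, -40, -44, -50, -2] -> [64, -128, -180, -52, 112, -68, 160, 176, 200, 8] -> [64, -128, -180, -52] -> -180
  [-15, -32, -39, -16, 31, 11, 9] -> [60, 128, 156, 64, -124, -44, -36] -> [60, 128, 156, 64] -> 60
  [4, 44, -11] -> [-16, -176, 44] -> [-16, -176, 44] -> -176

-116; -88; -180; 60; -176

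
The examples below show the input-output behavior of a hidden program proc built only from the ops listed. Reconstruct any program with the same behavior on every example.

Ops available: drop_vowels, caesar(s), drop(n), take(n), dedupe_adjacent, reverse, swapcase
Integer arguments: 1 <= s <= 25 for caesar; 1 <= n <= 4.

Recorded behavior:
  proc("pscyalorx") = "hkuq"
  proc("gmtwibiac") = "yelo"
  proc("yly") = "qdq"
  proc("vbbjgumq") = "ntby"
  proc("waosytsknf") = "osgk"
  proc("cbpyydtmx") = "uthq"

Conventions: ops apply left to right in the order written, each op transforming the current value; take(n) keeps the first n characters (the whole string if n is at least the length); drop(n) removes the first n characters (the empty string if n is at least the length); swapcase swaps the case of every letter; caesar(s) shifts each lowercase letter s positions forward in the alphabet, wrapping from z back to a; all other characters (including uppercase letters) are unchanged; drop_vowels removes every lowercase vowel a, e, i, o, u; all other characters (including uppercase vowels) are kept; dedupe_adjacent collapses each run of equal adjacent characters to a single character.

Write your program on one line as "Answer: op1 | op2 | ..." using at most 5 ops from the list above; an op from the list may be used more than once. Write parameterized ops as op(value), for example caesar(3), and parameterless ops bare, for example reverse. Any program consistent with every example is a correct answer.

caesar(12) | caesar(6) | dedupe_adjacent | take(4)

Check, running the answer program on each example:
  "pscyalorx" -> "beokmxadj" -> "hkuqsdgjp" -> "hkuqsdgjp" -> "hkuq"
  "gmtwibiac" -> "syfiunumo" -> "yeloatasu" -> "yeloatasu" -> "yelo"
  "yly" -> "kxk" -> "qdq" -> "qdq" -> "qdq"
  "vbbjgumq" -> "hnnvsgyc" -> "nttbymei" -> "ntbymei" -> "ntby"
  "waosytsknf" -> "imaekfewzr" -> "osgkqlkcfx" -> "osgkqlkcfx" -> "osgk"
  "cbpyydtmx" -> "onbkkpfyj" -> "uthqqvlep" -> "uthqvlep" -> "uthq"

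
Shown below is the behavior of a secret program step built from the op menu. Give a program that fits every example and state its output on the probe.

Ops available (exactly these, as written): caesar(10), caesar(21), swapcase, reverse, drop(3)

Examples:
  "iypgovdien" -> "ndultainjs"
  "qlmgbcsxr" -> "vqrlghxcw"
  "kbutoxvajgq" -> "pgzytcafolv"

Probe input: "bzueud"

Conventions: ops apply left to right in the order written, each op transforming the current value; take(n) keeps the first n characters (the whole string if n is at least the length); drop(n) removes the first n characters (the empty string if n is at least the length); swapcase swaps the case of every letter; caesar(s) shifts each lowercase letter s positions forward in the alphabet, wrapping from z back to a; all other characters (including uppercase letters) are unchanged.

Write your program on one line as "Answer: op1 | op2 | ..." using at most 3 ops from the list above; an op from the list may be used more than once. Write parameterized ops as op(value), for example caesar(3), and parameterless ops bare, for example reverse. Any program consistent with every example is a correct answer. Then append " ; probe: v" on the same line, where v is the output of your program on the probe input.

caesar(21) | caesar(10) ; probe: "gezjzi"

Check, running the answer program on each example:
  "iypgovdien" -> "dtkbjqydzi" -> "ndultainjs"
  "qlmgbcsxr" -> "lghbwxnsm" -> "vqrlghxcw"
  "kbutoxvajgq" -> "fwpojsqvebl" -> "pgzytcafolv"
  probe: "bzueud" -> "wupzpy" -> "gezjzi"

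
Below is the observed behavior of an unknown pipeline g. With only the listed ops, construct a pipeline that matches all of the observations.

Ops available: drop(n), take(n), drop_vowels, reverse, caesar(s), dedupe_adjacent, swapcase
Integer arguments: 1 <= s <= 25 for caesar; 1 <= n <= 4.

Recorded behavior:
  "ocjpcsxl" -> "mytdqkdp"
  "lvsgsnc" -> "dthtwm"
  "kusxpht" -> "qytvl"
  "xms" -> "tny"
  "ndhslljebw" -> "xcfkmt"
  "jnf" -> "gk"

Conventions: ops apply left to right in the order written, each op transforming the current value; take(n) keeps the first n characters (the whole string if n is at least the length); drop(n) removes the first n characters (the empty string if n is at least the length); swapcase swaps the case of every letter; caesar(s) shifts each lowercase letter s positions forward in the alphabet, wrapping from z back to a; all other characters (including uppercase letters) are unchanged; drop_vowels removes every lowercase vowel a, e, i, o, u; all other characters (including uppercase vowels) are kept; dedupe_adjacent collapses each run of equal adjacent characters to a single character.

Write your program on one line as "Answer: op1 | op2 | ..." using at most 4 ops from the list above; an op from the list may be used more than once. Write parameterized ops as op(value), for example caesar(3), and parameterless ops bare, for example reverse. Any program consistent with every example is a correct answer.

dedupe_adjacent | reverse | caesar(1) | drop_vowels

Check, running the answer program on each example:
  "ocjpcsxl" -> "ocjpcsxl" -> "lxscpjco" -> "mytdqkdp" -> "mytdqkdp"
  "lvsgsnc" -> "lvsgsnc" -> "cnsgsvl" -> "dothtwm" -> "dthtwm"
  "kusxpht" -> "kusxpht" -> "thpxsuk" -> "uiqytvl" -> "qytvl"
  "xms" -> "xms" -> "smx" -> "tny" -> "tny"
  "ndhslljebw" -> "ndhsljebw" -> "wbejlshdn" -> "xcfkmtieo" -> "xcfkmt"
  "jnf" -> "jnf" -> "fnj" -> "gok" -> "gk"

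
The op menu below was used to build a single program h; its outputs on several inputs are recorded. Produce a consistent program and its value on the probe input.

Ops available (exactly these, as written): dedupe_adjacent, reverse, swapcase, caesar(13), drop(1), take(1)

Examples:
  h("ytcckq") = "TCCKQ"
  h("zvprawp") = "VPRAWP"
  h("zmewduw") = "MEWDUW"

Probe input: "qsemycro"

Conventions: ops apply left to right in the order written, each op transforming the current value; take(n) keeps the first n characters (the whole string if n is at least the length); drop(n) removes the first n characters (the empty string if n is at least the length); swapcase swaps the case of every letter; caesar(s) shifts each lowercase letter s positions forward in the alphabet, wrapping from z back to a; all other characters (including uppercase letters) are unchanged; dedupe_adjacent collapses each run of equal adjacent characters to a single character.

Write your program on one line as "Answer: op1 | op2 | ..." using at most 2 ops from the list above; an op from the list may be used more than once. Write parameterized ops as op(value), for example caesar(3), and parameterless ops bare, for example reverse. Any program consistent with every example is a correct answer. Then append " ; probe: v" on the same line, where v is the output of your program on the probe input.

drop(1) | swapcase ; probe: "SEMYCRO"

Check, running the answer program on each example:
  "ytcckq" -> "tcckq" -> "TCCKQ"
  "zvprawp" -> "vprawp" -> "VPRAWP"
  "zmewduw" -> "mewduw" -> "MEWDUW"
  probe: "qsemycro" -> "semycro" -> "SEMYCRO"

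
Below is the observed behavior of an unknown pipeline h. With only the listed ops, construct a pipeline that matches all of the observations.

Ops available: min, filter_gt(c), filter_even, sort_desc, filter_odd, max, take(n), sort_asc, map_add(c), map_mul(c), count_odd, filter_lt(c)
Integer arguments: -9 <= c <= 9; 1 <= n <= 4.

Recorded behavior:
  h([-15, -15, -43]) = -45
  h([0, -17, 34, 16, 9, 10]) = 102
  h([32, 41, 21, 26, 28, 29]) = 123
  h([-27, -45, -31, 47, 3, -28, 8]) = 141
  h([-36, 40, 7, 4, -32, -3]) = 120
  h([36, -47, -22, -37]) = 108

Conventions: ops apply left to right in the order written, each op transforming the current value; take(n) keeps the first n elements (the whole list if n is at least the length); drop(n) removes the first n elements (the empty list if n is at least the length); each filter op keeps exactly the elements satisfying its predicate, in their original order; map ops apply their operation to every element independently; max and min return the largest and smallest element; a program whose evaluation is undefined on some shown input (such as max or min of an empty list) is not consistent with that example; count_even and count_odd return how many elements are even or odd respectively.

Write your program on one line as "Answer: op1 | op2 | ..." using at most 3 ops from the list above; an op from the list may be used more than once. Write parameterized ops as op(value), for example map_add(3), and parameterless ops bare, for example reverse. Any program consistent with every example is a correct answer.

map_mul(3) | max

Check, running the answer program on each example:
  [-15, -15, -43] -> [-45, -45, -129] -> -45
  [0, -17, 34, 16, 9, 10] -> [0, -51, 102, 48, 27, 30] -> 102
  [32, 41, 21, 26, 28, 29] -> [96, 123, 63, 78, 84, 87] -> 123
  [-27, -45, -31, 47, 3, -28, 8] -> [-81, -135, -93, 141, 9, -84, 24] -> 141
  [-36, 40, 7, 4, -32, -3] -> [-108, 120, 21, 12, -96, -9] -> 120
  [36, -47, -22, -37] -> [108, -141, -66, -111] -> 108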